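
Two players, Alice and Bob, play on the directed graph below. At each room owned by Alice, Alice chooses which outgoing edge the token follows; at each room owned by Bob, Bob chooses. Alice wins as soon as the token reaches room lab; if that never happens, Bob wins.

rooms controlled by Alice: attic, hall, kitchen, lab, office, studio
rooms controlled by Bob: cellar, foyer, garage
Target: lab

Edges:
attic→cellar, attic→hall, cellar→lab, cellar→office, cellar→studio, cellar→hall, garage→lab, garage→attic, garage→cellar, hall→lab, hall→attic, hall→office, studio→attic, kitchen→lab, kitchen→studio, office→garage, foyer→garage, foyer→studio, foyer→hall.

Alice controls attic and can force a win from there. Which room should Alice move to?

A0 = {lab}
A1: add {hall, kitchen} — kitchen (Alice) has kitchen→lab; hall (Alice) has hall→lab.
A2: add {attic} — attic (Alice) has attic→hall.
A3: add {studio} — studio (Alice) has studio→attic.
A4 = A3; e.g. foyer (Bob) can still go to garage. Fixed point.
From attic, successor hall is in the attractor (rank 1); the other successor cellar is not.

hall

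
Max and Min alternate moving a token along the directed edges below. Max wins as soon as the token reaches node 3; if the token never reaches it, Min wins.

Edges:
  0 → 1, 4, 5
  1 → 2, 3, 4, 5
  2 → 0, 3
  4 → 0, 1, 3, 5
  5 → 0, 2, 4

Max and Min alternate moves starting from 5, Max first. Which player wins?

Min

Track states (vertex, player-to-move).
A0 = {(3,Max), (3,Min)}
A1: add {(1,Max), (2,Max), (4,Max)}.
A2 = A1; e.g. (0,Max) stays out. (5,Max) never enters ⇒ Min avoids the target.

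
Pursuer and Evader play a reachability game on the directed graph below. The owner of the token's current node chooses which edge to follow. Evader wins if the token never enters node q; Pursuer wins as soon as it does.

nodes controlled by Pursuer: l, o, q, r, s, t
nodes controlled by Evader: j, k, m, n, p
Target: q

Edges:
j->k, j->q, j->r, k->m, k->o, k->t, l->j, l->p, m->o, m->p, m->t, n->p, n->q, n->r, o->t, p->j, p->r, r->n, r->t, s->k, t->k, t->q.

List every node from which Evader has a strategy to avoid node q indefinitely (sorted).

A0 = {q}
A1: add {t} — t (Pursuer) has t→q.
A2: add {o, r} — o (Pursuer) has o→t; r (Pursuer) has r→t.
A3 = A2; e.g. j (Evader) can still go to k. Fixed point.
Pursuer's attractor = {o, q, r, t}; Evader avoids the target exactly from the complement.

j, k, l, m, n, p, s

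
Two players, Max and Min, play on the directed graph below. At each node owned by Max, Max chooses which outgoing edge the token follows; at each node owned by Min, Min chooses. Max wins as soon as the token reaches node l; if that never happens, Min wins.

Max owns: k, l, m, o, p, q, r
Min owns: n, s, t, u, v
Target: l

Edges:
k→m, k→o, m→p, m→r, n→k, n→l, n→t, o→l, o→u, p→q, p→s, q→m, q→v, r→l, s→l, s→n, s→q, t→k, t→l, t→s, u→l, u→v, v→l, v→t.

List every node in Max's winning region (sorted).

A0 = {l}
A1: add {o, r} — o (Max) has o→l; r (Max) has r→l.
A2: add {k, m} — k (Max) has k→o; m (Max) has m→r.
A3: add {q} — q (Max) has q→m.
A4: add {p} — p (Max) has p→q.
A5 = A4; e.g. n (Min) can still go to t. Fixed point.
Max's winning region = {k, l, m, o, p, q, r}.

k, l, m, o, p, q, r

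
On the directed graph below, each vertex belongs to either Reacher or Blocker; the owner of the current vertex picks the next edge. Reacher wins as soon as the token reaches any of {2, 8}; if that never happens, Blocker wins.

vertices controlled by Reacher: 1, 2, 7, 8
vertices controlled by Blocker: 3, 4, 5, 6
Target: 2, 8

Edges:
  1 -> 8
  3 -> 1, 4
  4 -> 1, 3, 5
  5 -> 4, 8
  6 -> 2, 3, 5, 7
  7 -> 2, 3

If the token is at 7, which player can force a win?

A0 = {2, 8}
A1: add {1, 7} — 1 (Reacher) has 1→8; 7 (Reacher) has 7→2.
A2 = A1; e.g. 3 (Blocker) can still go to 4. Fixed point.
7 ∈ A1, so Reacher can force the target.

Reacher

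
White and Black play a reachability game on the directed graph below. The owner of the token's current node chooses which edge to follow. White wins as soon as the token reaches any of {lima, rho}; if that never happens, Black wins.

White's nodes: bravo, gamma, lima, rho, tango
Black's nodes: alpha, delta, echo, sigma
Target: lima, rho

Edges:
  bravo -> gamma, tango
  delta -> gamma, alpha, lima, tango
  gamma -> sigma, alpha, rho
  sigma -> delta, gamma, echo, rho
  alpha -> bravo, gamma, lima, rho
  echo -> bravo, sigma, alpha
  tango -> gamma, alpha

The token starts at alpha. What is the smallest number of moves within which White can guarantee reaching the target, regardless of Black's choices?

A0 = {lima, rho}
A1: add {gamma} — gamma (White) has gamma→rho.
A2: add {bravo, tango} — bravo (White) has bravo→gamma; tango (White) has tango→gamma.
A3: add {alpha} — alpha (Black): all of {bravo, gamma, lima, rho} already in.
alpha enters the attractor at level 3, so White can force the target in 3 moves from there.

3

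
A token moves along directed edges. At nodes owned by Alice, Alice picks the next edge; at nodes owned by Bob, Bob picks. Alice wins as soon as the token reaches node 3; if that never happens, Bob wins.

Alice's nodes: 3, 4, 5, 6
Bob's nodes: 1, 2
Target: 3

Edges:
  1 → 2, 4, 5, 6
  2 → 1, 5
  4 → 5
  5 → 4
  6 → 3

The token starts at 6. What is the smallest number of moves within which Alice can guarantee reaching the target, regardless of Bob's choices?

1

A0 = {3}
A1: add {6} — 6 (Alice) has 6→3.
A2 = A1; e.g. 1 (Bob) can still go to 2. Fixed point.
6 enters the attractor at level 1, so Alice can force the target in 1 move from there.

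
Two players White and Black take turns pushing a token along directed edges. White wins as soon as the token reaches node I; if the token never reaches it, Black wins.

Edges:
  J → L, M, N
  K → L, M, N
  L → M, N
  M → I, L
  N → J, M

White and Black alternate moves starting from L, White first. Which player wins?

Black

Track states (vertex, player-to-move).
A0 = {(I,White), (I,Black)}
A1: add {(M,White)}.
A2 = A1; e.g. (J,White) stays out. (L,White) never enters ⇒ Black avoids the target.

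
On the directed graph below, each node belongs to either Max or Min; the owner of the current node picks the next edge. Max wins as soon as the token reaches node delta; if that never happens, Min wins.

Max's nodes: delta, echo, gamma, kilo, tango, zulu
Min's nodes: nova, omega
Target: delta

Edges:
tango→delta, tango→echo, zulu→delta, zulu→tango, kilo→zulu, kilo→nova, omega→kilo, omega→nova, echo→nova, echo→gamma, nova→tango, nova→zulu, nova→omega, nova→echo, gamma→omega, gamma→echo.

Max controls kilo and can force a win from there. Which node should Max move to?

A0 = {delta}
A1: add {tango, zulu} — tango (Max) has tango→delta; zulu (Max) has zulu→delta.
A2: add {kilo} — kilo (Max) has kilo→zulu.
A3 = A2; e.g. omega (Min) can still go to nova. Fixed point.
From kilo, successor zulu is in the attractor (rank 1); the other successor nova is not.

zulu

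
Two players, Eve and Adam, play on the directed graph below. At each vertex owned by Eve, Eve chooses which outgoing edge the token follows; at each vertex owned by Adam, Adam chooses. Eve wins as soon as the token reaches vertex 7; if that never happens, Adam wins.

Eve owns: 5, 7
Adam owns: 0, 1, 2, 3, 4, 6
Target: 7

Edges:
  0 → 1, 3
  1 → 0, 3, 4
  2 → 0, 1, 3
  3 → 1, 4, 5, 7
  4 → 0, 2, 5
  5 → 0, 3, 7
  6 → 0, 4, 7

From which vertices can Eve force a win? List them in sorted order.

A0 = {7}
A1: add {5} — 5 (Eve) has 5→7.
A2 = A1; e.g. 0 (Adam) can still go to 1. Fixed point.
Eve's winning region = {5, 7}.

5, 7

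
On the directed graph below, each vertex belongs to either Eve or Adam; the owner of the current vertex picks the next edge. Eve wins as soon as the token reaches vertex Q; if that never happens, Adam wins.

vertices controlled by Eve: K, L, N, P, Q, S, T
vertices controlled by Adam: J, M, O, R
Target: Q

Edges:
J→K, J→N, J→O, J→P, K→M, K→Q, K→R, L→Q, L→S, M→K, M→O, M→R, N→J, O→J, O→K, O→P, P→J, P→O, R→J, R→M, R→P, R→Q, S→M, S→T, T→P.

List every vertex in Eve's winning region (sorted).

K, L, Q

A0 = {Q}
A1: add {K, L} — K (Eve) has K→Q; L (Eve) has L→Q.
A2 = A1; e.g. J (Adam) can still go to N. Fixed point.
Eve's winning region = {K, L, Q}.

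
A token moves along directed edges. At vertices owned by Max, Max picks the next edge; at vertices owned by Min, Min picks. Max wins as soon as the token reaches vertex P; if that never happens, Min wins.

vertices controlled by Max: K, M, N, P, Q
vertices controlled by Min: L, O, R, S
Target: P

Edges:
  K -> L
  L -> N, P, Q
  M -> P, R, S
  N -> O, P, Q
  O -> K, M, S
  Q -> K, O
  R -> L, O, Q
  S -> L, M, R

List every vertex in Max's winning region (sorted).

A0 = {P}
A1: add {M, N} — M (Max) has M→P; N (Max) has N→P.
A2 = A1; e.g. K (Max) has no edge into A1. Fixed point.
Max's winning region = {M, N, P}.

M, N, P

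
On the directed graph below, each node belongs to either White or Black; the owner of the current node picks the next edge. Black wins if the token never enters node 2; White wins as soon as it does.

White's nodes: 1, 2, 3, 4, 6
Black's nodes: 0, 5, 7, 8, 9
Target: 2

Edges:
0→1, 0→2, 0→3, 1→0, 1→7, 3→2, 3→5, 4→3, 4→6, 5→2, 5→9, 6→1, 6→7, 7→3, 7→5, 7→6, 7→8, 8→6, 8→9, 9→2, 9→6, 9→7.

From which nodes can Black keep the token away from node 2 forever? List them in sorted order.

0, 1, 5, 6, 7, 8, 9

A0 = {2}
A1: add {3} — 3 (White) has 3→2.
A2: add {4} — 4 (White) has 4→3.
A3 = A2; e.g. 0 (Black) can still go to 1. Fixed point.
White's attractor = {2, 3, 4}; Black avoids the target exactly from the complement.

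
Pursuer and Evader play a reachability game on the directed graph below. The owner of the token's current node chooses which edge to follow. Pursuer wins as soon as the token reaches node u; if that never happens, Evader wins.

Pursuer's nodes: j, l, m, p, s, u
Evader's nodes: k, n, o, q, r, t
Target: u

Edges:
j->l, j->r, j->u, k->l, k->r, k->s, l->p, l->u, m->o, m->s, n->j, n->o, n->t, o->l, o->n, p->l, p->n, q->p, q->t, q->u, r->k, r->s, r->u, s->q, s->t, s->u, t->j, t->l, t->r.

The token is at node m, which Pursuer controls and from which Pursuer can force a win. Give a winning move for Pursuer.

A0 = {u}
A1: add {j, l, s} — j (Pursuer) has j→u; l (Pursuer) has l→u; s (Pursuer) has s→u.
A2: add {m, p} — m (Pursuer) has m→s; p (Pursuer) has p→l.
A3 = A2; e.g. k (Evader) can still go to r. Fixed point.
From m, successor s is in the attractor (rank 1); the other successor o is not.

s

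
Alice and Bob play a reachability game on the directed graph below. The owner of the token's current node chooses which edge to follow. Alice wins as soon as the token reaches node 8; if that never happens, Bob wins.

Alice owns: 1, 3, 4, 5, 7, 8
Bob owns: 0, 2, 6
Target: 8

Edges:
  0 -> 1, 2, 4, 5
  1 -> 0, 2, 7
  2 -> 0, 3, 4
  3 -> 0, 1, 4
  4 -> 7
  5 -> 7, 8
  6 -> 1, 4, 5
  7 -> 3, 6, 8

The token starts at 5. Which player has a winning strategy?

A0 = {8}
A1: add {5, 7} — 5 (Alice) has 5→8; 7 (Alice) has 7→8.
5 ∈ A1, so Alice can force the target.

Alice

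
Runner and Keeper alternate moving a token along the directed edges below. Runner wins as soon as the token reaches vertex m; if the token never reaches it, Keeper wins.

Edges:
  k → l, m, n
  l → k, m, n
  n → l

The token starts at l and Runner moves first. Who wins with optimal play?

Track states (vertex, player-to-move).
A0 = {(m,Runner), (m,Keeper)}
A1: add {(k,Runner), (l,Runner)}.
(l,Runner) ∈ A1 ⇒ Runner forces the target.

Runner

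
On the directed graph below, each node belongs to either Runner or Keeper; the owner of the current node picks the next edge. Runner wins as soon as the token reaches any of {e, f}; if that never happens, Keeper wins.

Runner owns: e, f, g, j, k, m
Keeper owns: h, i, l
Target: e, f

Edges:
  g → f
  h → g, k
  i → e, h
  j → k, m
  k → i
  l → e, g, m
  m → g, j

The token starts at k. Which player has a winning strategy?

A0 = {e, f}
A1: add {g} — g (Runner) has g→f.
A2: add {m} — m (Runner) has m→g.
A3: add {j, l} — j (Runner) has j→m; l (Keeper): all of {e, g, m} already in.
A4 = A3; e.g. h (Keeper) can still go to k. Fixed point.
k never enters the attractor, so Keeper can avoid the target forever.

Keeper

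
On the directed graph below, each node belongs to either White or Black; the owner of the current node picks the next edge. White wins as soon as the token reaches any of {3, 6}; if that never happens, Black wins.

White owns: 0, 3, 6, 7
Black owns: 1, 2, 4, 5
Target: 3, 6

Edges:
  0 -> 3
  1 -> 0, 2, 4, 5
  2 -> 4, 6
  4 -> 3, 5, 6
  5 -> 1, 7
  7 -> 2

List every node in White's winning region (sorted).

0, 3, 6

A0 = {3, 6}
A1: add {0} — 0 (White) has 0→3.
A2 = A1; e.g. 1 (Black) can still go to 2. Fixed point.
White's winning region = {0, 3, 6}.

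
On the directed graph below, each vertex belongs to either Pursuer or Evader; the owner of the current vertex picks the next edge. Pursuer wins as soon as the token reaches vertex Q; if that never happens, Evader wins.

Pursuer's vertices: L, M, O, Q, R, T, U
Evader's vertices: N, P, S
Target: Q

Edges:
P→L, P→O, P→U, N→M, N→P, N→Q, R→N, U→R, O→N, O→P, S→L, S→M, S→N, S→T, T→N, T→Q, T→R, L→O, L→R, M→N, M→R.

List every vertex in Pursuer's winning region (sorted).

A0 = {Q}
A1: add {T} — T (Pursuer) has T→Q.
A2 = A1; e.g. L (Pursuer) has no edge into A1. Fixed point.
Pursuer's winning region = {Q, T}.

Q, T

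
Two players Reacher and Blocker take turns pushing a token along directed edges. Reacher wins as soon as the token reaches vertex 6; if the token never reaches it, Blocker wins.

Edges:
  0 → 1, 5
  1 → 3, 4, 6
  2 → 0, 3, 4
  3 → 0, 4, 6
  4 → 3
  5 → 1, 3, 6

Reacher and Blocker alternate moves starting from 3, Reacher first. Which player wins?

Reacher

Track states (vertex, player-to-move).
A0 = {(6,Reacher), (6,Blocker)}
A1: add {(1,Reacher), (3,Reacher), (5,Reacher)}.
(3,Reacher) ∈ A1 ⇒ Reacher forces the target.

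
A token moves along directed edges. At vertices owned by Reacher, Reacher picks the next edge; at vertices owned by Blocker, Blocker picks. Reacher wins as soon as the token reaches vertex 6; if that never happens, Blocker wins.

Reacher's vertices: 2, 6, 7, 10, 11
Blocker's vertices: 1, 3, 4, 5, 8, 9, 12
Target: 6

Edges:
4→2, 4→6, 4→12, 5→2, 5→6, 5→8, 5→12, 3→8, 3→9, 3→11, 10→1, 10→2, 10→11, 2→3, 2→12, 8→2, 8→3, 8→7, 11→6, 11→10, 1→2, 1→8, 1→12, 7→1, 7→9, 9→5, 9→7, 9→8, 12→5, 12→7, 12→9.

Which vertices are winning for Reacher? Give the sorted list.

A0 = {6}
A1: add {11} — 11 (Reacher) has 11→6.
A2: add {10} — 10 (Reacher) has 10→11.
A3 = A2; e.g. 1 (Blocker) can still go to 2. Fixed point.
Reacher's winning region = {6, 10, 11}.

6, 10, 11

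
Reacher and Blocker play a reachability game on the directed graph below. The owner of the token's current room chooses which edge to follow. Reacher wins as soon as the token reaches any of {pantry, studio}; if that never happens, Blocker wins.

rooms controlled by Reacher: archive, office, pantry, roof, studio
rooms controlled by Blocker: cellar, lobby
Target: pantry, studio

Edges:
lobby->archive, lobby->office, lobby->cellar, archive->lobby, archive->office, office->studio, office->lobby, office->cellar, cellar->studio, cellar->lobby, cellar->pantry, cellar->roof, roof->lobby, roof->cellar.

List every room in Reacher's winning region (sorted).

A0 = {pantry, studio}
A1: add {office} — office (Reacher) has office→studio.
A2: add {archive} — archive (Reacher) has archive→office.
A3 = A2; e.g. lobby (Blocker) can still go to cellar. Fixed point.
Reacher's winning region = {archive, office, pantry, studio}.

archive, office, pantry, studio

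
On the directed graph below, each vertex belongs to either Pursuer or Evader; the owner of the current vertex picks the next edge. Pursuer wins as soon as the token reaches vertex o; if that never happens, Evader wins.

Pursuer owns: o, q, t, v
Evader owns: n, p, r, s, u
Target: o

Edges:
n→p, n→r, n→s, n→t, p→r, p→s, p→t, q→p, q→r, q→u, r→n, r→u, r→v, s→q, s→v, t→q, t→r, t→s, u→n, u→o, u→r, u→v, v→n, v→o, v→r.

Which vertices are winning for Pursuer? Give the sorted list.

A0 = {o}
A1: add {v} — v (Pursuer) has v→o.
A2 = A1; e.g. n (Evader) can still go to p. Fixed point.
Pursuer's winning region = {o, v}.

o, v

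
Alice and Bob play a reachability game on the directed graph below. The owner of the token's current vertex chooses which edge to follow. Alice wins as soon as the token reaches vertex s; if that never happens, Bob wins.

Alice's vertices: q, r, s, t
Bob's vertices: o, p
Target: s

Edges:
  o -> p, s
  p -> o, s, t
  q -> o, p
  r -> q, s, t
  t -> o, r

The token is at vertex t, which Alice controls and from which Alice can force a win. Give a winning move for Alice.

r

A0 = {s}
A1: add {r} — r (Alice) has r→s.
A2: add {t} — t (Alice) has t→r.
A3 = A2; e.g. o (Bob) can still go to p. Fixed point.
From t, successor r is in the attractor (rank 1); the other successor o is not.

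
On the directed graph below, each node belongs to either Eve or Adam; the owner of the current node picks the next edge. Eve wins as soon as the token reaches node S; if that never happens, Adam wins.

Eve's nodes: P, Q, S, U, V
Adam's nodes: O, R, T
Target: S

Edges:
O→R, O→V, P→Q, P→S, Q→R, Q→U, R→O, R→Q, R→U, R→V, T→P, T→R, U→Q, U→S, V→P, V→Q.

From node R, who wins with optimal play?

Adam

A0 = {S}
A1: add {P, U} — P (Eve) has P→S; U (Eve) has U→S.
A2: add {Q, V} — Q (Eve) has Q→U; V (Eve) has V→P.
A3 = A2; e.g. O (Adam) can still go to R. Fixed point.
R never enters the attractor, so Adam can avoid the target forever.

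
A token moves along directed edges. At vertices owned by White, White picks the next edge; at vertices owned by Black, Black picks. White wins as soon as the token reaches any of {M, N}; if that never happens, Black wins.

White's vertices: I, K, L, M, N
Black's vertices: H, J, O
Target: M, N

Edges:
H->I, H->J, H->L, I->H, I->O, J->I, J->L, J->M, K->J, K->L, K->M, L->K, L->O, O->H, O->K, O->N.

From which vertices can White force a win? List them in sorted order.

K, L, M, N

A0 = {M, N}
A1: add {K} — K (White) has K→M.
A2: add {L} — L (White) has L→K.
A3 = A2; e.g. H (Black) can still go to I. Fixed point.
White's winning region = {K, L, M, N}.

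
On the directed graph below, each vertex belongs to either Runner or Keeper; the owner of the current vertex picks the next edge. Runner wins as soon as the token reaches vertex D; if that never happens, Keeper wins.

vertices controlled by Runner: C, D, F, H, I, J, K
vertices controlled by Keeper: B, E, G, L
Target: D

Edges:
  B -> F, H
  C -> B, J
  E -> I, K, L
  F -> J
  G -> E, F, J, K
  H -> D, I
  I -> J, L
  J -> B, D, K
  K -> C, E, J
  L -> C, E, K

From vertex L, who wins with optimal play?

A0 = {D}
A1: add {H, J} — H (Runner) has H→D; J (Runner) has J→D.
A2: add {C, F, I, K} — C (Runner) has C→J; F (Runner) has F→J; I (Runner) has I→J; K (Runner) has K→J.
A3: add {B} — B (Keeper): all of {F, H} already in.
A4 = A3; e.g. E (Keeper) can still go to L. Fixed point.
L never enters the attractor, so Keeper can avoid the target forever.

Keeper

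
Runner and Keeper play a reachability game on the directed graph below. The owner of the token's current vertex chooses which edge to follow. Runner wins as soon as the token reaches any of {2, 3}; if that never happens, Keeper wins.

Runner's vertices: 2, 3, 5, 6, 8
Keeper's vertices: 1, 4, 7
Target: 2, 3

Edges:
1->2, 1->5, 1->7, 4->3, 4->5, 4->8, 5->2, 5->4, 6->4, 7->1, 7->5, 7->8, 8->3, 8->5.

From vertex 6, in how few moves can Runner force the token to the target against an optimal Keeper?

A0 = {2, 3}
A1: add {5, 8} — 5 (Runner) has 5→2; 8 (Runner) has 8→3.
A2: add {4} — 4 (Keeper): all of {3, 5, 8} already in.
A3: add {6} — 6 (Runner) has 6→4.
A4 = A3; e.g. 1 (Keeper) can still go to 7. Fixed point.
6 enters the attractor at level 3, so Runner can force the target in 3 moves from there.

3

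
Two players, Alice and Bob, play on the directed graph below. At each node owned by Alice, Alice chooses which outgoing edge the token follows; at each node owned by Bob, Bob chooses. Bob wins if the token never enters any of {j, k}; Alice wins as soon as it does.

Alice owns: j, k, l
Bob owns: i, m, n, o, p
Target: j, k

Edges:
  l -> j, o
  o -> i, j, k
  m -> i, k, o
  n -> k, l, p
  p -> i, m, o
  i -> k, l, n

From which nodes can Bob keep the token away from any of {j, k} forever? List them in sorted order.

A0 = {j, k}
A1: add {l} — l (Alice) has l→j.
A2 = A1; e.g. i (Bob) can still go to n. Fixed point.
Alice's attractor = {j, k, l}; Bob avoids the target exactly from the complement.

i, m, n, o, p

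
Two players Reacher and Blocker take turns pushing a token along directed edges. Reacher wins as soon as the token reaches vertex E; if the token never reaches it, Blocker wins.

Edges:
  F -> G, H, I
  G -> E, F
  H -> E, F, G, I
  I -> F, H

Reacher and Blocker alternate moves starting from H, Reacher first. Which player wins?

Reacher

Track states (vertex, player-to-move).
A0 = {(E,Reacher), (E,Blocker)}
A1: add {(G,Reacher), (H,Reacher)}.
(H,Reacher) ∈ A1 ⇒ Reacher forces the target.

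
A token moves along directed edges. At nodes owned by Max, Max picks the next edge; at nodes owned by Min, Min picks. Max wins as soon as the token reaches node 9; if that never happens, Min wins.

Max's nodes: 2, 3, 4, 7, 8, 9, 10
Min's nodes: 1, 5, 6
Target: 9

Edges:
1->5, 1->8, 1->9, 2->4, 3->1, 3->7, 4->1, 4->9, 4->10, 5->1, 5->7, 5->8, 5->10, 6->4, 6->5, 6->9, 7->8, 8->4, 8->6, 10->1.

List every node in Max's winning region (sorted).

2, 3, 4, 7, 8, 9

A0 = {9}
A1: add {4} — 4 (Max) has 4→9.
A2: add {2, 8} — 2 (Max) has 2→4; 8 (Max) has 8→4.
A3: add {7} — 7 (Max) has 7→8.
A4: add {3} — 3 (Max) has 3→7.
A5 = A4; e.g. 1 (Min) can still go to 5. Fixed point.
Max's winning region = {2, 3, 4, 7, 8, 9}.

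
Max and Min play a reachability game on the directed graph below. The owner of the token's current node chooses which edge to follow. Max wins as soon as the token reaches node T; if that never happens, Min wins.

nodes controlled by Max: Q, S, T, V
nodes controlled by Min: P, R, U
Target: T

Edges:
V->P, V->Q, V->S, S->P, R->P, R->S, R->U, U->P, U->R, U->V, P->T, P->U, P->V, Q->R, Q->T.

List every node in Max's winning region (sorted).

A0 = {T}
A1: add {Q} — Q (Max) has Q→T.
A2: add {V} — V (Max) has V→Q.
A3 = A2; e.g. P (Min) can still go to U. Fixed point.
Max's winning region = {Q, T, V}.

Q, T, V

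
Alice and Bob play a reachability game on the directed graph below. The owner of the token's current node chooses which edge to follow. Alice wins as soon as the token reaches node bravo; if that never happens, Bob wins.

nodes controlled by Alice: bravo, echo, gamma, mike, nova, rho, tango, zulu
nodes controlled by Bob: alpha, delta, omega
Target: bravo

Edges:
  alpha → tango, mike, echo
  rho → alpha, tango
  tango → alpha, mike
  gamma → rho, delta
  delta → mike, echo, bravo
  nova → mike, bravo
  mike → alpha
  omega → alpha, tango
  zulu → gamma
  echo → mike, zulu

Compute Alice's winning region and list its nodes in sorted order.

bravo, nova

A0 = {bravo}
A1: add {nova} — nova (Alice) has nova→bravo.
A2 = A1; e.g. alpha (Bob) can still go to tango. Fixed point.
Alice's winning region = {bravo, nova}.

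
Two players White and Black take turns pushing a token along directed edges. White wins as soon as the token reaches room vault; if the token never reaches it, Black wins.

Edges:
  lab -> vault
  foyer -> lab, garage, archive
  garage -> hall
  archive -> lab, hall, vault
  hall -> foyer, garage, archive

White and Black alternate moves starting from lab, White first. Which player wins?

White

Track states (vertex, player-to-move).
A0 = {(vault,White), (vault,Black)}
A1: add {(lab,White), (lab,Black), (archive,White)}.
(lab,White) ∈ A1 ⇒ White forces the target.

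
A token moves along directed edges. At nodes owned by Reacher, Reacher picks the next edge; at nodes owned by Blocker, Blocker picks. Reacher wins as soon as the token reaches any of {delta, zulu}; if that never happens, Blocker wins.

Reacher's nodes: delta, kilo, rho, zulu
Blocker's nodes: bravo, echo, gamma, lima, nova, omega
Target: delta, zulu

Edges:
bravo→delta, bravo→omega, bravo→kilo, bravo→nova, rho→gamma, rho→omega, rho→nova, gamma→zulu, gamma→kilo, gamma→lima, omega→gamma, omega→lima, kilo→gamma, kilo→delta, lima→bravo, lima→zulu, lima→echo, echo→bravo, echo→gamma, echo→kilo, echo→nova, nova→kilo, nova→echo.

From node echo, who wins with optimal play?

Blocker

A0 = {delta, zulu}
A1: add {kilo} — kilo (Reacher) has kilo→delta.
A2 = A1; e.g. bravo (Blocker) can still go to omega. Fixed point.
echo never enters the attractor, so Blocker can avoid the target forever.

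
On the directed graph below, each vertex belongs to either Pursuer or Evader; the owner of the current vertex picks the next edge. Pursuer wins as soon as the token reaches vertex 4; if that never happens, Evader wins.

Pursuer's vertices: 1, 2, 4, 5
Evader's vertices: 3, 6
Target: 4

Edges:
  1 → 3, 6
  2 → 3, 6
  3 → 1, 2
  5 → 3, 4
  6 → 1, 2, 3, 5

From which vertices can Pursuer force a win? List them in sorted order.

4, 5

A0 = {4}
A1: add {5} — 5 (Pursuer) has 5→4.
A2 = A1; e.g. 1 (Pursuer) has no edge into A1. Fixed point.
Pursuer's winning region = {4, 5}.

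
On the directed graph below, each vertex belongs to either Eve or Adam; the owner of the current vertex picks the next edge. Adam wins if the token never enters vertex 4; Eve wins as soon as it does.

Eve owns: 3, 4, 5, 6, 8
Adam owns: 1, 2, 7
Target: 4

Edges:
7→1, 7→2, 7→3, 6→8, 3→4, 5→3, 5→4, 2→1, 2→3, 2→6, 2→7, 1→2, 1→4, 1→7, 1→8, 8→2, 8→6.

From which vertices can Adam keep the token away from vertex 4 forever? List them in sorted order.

A0 = {4}
A1: add {3, 5} — 3 (Eve) has 3→4; 5 (Eve) has 5→4.
A2 = A1; e.g. 1 (Adam) can still go to 2. Fixed point.
Eve's attractor = {3, 4, 5}; Adam avoids the target exactly from the complement.

1, 2, 6, 7, 8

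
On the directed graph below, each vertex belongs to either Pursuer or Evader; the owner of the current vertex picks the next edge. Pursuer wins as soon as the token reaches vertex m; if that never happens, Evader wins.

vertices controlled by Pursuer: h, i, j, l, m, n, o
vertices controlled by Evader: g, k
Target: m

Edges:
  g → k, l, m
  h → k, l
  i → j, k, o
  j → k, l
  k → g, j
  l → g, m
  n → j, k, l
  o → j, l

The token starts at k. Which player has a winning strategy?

A0 = {m}
A1: add {l} — l (Pursuer) has l→m.
A2: add {h, j, n, o} — h (Pursuer) has h→l; j (Pursuer) has j→l; n (Pursuer) has n→l; o (Pursuer) has o→l.
A3: add {i} — i (Pursuer) has i→j.
A4 = A3; e.g. g (Evader) can still go to k. Fixed point.
k never enters the attractor, so Evader can avoid the target forever.

Evader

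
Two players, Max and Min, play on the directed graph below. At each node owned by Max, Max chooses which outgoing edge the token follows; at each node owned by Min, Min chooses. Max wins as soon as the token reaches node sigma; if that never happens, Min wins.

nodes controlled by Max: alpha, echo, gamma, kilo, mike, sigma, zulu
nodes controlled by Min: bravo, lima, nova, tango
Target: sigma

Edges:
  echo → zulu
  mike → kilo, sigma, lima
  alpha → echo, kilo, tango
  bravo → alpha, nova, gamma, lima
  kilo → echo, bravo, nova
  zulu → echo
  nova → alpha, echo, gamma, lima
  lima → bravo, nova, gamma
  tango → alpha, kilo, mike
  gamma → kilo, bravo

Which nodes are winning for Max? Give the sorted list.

A0 = {sigma}
A1: add {mike} — mike (Max) has mike→sigma.
A2 = A1; e.g. alpha (Max) has no edge into A1. Fixed point.
Max's winning region = {mike, sigma}.

mike, sigma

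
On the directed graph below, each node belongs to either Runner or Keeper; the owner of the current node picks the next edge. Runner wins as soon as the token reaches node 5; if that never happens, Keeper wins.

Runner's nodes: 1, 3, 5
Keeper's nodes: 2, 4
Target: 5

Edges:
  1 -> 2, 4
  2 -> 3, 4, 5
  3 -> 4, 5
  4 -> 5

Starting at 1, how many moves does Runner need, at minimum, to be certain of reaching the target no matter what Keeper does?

A0 = {5}
A1: add {3, 4} — 3 (Runner) has 3→5; 4 (Keeper): all of {5} already in.
A2: add {1, 2} — 1 (Runner) has 1→4; 2 (Keeper): all of {3, 4, 5} already in.
A2 = all vertices. Fixed point.
1 enters the attractor at level 2, so Runner can force the target in 2 moves from there.

2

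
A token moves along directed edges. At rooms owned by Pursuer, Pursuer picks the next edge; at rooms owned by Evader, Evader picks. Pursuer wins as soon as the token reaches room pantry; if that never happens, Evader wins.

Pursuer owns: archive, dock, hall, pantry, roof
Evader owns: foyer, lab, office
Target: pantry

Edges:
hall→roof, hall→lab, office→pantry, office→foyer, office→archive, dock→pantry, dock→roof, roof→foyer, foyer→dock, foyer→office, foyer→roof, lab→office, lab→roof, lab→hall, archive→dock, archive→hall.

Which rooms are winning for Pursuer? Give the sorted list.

archive, dock, pantry

A0 = {pantry}
A1: add {dock} — dock (Pursuer) has dock→pantry.
A2: add {archive} — archive (Pursuer) has archive→dock.
A3 = A2; e.g. office (Evader) can still go to foyer. Fixed point.
Pursuer's winning region = {archive, dock, pantry}.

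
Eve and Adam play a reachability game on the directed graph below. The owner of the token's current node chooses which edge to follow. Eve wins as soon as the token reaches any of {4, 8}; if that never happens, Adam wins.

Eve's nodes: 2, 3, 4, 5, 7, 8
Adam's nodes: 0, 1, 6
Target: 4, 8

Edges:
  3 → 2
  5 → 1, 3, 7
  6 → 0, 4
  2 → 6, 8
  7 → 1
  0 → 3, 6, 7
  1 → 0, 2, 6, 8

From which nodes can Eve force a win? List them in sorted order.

2, 3, 4, 5, 8

A0 = {4, 8}
A1: add {2} — 2 (Eve) has 2→8.
A2: add {3} — 3 (Eve) has 3→2.
A3: add {5} — 5 (Eve) has 5→3.
A4 = A3; e.g. 0 (Adam) can still go to 6. Fixed point.
Eve's winning region = {2, 3, 4, 5, 8}.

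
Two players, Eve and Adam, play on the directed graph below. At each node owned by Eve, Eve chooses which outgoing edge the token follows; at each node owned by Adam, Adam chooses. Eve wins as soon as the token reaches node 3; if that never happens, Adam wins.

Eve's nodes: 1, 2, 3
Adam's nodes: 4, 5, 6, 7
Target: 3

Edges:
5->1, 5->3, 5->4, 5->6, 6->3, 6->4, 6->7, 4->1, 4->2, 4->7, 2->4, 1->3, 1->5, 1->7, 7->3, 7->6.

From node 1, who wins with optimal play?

A0 = {3}
A1: add {1} — 1 (Eve) has 1→3.
A2 = A1; e.g. 2 (Eve) has no edge into A1. Fixed point.
1 ∈ A1, so Eve can force the target.

Eve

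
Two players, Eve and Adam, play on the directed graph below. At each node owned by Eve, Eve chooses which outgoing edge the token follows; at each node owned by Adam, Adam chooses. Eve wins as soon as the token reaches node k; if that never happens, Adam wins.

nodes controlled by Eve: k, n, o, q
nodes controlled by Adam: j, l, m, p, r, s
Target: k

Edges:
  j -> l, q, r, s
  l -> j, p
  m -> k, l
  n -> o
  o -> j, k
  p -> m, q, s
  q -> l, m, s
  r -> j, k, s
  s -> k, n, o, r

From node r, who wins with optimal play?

A0 = {k}
A1: add {o} — o (Eve) has o→k.
A2: add {n} — n (Eve) has n→o.
A3 = A2; e.g. j (Adam) can still go to l. Fixed point.
r never enters the attractor, so Adam can avoid the target forever.

Adam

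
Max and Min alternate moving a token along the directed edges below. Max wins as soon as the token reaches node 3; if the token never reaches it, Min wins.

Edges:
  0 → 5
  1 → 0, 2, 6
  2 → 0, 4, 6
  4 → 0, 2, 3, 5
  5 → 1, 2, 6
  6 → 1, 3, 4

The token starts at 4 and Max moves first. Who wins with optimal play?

Track states (vertex, player-to-move).
A0 = {(3,Max), (3,Min)}
A1: add {(4,Max), (6,Max)}.
(4,Max) ∈ A1 ⇒ Max forces the target.

Max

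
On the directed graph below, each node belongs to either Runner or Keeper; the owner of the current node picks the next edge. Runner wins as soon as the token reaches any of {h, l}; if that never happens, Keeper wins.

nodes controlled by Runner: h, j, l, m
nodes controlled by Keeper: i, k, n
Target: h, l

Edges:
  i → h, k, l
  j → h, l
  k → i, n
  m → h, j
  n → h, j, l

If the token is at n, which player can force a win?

Runner

A0 = {h, l}
A1: add {j, m} — j (Runner) has j→h; m (Runner) has m→h.
A2: add {n} — n (Keeper): all of {h, j, l} already in.
A3 = A2; e.g. i (Keeper) can still go to k. Fixed point.
n ∈ A2, so Runner can force the target.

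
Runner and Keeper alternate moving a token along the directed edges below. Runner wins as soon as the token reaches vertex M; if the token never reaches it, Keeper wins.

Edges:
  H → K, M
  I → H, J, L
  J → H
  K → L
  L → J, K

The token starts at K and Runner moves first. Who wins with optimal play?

Track states (vertex, player-to-move).
A0 = {(M,Runner), (M,Keeper)}
A1: add {(H,Runner)}.
A2: add {(J,Keeper)}.
A3: add {(I,Runner), (L,Runner)}.
A4: add {(K,Keeper)}.
A5 = A4; e.g. (H,Keeper) stays out. (K,Runner) never enters ⇒ Keeper avoids the target.

Keeper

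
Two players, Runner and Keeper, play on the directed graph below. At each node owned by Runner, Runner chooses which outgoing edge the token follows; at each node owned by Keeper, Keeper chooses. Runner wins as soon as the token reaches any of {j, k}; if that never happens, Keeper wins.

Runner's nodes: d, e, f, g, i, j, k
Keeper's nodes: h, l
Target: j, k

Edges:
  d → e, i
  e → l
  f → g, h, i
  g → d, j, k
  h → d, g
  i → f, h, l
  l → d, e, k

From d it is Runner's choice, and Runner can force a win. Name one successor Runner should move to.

A0 = {j, k}
A1: add {g} — g (Runner) has g→j.
A2: add {f} — f (Runner) has f→g.
A3: add {i} — i (Runner) has i→f.
A4: add {d} — d (Runner) has d→i.
A5: add {h} — h (Keeper): all of {d, g} already in.
A6 = A5; e.g. e (Runner) has no edge into A5. Fixed point.
From d, successor i is in the attractor (rank 3); the other successor e is not.

i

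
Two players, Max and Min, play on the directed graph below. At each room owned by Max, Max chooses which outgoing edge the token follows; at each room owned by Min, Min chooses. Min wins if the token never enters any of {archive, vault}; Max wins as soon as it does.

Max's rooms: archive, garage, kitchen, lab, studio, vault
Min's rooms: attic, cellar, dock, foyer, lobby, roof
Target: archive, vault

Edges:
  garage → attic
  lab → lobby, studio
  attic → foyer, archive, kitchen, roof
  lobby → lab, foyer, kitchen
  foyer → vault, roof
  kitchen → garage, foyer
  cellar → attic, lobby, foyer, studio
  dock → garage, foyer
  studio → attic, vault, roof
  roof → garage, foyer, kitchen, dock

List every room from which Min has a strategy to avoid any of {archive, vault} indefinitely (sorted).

attic, cellar, dock, foyer, garage, kitchen, lobby, roof

A0 = {archive, vault}
A1: add {studio} — studio (Max) has studio→vault.
A2: add {lab} — lab (Max) has lab→studio.
A3 = A2; e.g. garage (Max) has no edge into A2. Fixed point.
Max's attractor = {archive, lab, studio, vault}; Min avoids the target exactly from the complement.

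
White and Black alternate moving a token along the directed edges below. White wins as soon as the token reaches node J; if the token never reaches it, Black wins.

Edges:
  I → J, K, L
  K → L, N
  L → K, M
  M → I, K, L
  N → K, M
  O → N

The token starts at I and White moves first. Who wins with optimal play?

Track states (vertex, player-to-move).
A0 = {(J,White), (J,Black)}
A1: add {(I,White)}.
(I,White) ∈ A1 ⇒ White forces the target.

White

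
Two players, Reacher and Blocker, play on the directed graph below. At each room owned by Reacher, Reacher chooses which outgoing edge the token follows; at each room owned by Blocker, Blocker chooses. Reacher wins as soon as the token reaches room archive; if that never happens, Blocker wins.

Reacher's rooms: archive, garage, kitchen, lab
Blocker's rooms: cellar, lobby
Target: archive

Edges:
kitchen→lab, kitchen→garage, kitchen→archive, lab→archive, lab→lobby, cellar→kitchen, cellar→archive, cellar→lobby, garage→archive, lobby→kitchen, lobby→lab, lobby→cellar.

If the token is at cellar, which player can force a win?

Blocker

A0 = {archive}
A1: add {garage, kitchen, lab} — kitchen (Reacher) has kitchen→archive; lab (Reacher) has lab→archive; garage (Reacher) has garage→archive.
A2 = A1; e.g. cellar (Blocker) can still go to lobby. Fixed point.
cellar never enters the attractor, so Blocker can avoid the target forever.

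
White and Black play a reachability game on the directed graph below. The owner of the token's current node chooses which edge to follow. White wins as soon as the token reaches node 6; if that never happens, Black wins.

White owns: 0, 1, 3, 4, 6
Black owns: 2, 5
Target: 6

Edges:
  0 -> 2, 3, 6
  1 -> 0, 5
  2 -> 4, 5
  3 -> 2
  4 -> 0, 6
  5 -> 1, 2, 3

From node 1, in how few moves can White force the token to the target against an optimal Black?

2

A0 = {6}
A1: add {0, 4} — 0 (White) has 0→6; 4 (White) has 4→6.
A2: add {1} — 1 (White) has 1→0.
A3 = A2; e.g. 2 (Black) can still go to 5. Fixed point.
1 enters the attractor at level 2, so White can force the target in 2 moves from there.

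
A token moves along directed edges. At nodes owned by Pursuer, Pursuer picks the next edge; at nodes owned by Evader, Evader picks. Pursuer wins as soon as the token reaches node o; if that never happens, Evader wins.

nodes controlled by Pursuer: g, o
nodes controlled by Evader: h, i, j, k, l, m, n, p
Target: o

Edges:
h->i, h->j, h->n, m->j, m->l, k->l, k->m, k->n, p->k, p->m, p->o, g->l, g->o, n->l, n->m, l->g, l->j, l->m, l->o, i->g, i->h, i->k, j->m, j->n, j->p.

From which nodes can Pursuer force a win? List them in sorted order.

g, o

A0 = {o}
A1: add {g} — g (Pursuer) has g→o.
A2 = A1; e.g. h (Evader) can still go to i. Fixed point.
Pursuer's winning region = {g, o}.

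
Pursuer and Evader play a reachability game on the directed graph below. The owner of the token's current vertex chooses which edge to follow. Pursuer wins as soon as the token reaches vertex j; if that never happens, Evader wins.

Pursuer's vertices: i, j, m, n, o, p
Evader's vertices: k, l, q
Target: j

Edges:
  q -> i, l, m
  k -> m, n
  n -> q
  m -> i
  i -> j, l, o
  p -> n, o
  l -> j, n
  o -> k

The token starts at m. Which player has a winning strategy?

Pursuer

A0 = {j}
A1: add {i} — i (Pursuer) has i→j.
A2: add {m} — m (Pursuer) has m→i.
A3 = A2; e.g. k (Evader) can still go to n. Fixed point.
m ∈ A2, so Pursuer can force the target.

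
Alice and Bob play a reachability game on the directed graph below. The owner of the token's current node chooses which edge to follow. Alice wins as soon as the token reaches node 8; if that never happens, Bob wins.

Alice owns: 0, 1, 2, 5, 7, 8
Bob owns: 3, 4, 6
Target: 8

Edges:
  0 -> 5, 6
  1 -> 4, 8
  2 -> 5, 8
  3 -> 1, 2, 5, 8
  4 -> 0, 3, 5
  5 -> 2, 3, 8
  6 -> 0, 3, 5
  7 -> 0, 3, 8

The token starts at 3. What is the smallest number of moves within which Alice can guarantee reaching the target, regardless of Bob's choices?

A0 = {8}
A1: add {1, 2, 5, 7} — 1 (Alice) has 1→8; 2 (Alice) has 2→8; 5 (Alice) has 5→8; 7 (Alice) has 7→8.
A2: add {0, 3} — 0 (Alice) has 0→5; 3 (Bob): all of {1, 2, 5, 8} already in.
3 enters the attractor at level 2, so Alice can force the target in 2 moves from there.

2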